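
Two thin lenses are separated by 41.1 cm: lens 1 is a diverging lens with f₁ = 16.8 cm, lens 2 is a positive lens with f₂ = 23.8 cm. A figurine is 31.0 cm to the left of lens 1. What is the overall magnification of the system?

m = -0.297

f₁ = −16.8 cm (diverging).
Lens 1: 1/d_i1 = 1/(-16.8) − 1/(31.0) = -0.09178, so d_i1 = -10.90 cm; m₁ = −d_i1/d_o1 = +0.3516.
d_o2 = 41.1 − (-10.90) = 52.00 cm.
Lens 2: 1/d_i2 = 1/(23.8) − 1/(52.00) = 0.02279, so d_i2 = 43.89 cm; m₂ = −d_i2/d_o2 = -0.8440.
m = m₁·m₂ = (+0.3516)(-0.8440) = -0.297.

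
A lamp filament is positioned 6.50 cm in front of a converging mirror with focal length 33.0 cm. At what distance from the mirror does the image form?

Mirror equation: 1/v = 1/f − 1/u = 1/(33.00) − 1/(6.50) = 0.03030 − 0.1538 = -0.1235, so v = -8.09 cm.
The image is virtual, upright and enlarged, behind the mirror.

8.09 cm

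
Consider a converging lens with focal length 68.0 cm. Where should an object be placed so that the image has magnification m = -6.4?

78.6 cm

m = −d_i/d_o ⇒ d_i = −m·d_o.
1/f = 1/d_o + 1/d_i = 1/d_o − 1/(m·d_o) = (1 − 1/m)/d_o, so d_o = f(1 − 1/m) = (68.00)(1 − 1/(-6.4)) = 78.6 cm.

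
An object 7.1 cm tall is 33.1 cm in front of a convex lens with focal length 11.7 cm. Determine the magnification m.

1/d_i = 1/f − 1/d_o = 1/(11.70) − 1/(33.1) = 0.05526, so d_i = 18.10 cm.
m = −d_i/d_o = −(18.10)/(33.1) = -0.547.
The image is real, inverted and reduced, on the far side of the lens.

m = -0.547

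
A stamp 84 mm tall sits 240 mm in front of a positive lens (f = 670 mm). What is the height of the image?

1/d_i = 1/f − 1/d_o = 1/(670.0) − 1/(240) = -0.002674, so d_i = -374.0 mm.
m = −d_i/d_o = +1.558.
|h_i| = |m|·h_o = 1.558 × 84 = 131 mm. The image is virtual, upright and enlarged, on the same side as the object.

131 mm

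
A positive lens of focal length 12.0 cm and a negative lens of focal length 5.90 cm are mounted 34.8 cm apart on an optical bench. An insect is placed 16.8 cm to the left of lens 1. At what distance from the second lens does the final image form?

Lens 1: 1/d_i1 = 1/f₁ − 1/d_o1 = 1/(12.0) − 1/(16.8) = 0.02381, so d_i1 = 42.00 cm.
The intermediate image is 42.00 cm to the right of lens 1, which lies 7.200 cm to the right of lens 2 — a virtual object — so d_o2 = −7.200 cm.
Lens 2 is diverging, so f₂ = −5.90 cm.
Lens 2: 1/d_i2 = 1/f₂ − 1/d_o2 = 1/(-5.90) − 1/(-7.200) = -0.03060, so d_i2 = -32.7 cm.
The final image is virtual, 32.7 cm to the left of lens 2 (overall magnification ≈ 11).

32.7 cm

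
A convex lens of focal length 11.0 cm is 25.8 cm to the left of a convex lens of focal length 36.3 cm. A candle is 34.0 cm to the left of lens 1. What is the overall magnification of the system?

Lens 1: 1/d_i1 = 1/(11.0) − 1/(34.0) = 0.06150, so d_i1 = 16.26 cm; m₁ = −d_i1/d_o1 = -0.4782.
d_o2 = 25.8 − (16.26) = 9.540 cm.
Lens 2: 1/d_i2 = 1/(36.3) − 1/(9.540) = -0.07727, so d_i2 = -12.94 cm; m₂ = −d_i2/d_o2 = +1.357.
m = m₁·m₂ = (-0.4782)(+1.357) = -0.649.

m = -0.649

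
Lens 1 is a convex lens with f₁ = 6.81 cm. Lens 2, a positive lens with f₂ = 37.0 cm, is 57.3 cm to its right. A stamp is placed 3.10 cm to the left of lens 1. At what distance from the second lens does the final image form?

89.7 cm

Lens 1: 1/d_i1 = 1/f₁ − 1/d_o1 = 1/(6.81) − 1/(3.10) = -0.1757, so d_i1 = -5.690 cm.
The intermediate image is 5.690 cm to the left of lens 1 (virtual), which is 57.3 − (-5.690) = 62.99 cm to the left of lens 2, so d_o2 = +62.99 cm.
Lens 2: 1/d_i2 = 1/f₂ − 1/d_o2 = 1/(37.0) − 1/(62.99) = 0.01115, so d_i2 = 89.7 cm.
The final image is real, 89.7 cm to the right of lens 2 (overall magnification ≈ -2.6).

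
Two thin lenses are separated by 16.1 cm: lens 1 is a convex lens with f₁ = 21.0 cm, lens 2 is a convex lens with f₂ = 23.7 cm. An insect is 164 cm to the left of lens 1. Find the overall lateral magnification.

Lens 1: 1/d_i1 = 1/(21.0) − 1/(164) = 0.04152, so d_i1 = 24.08 cm; m₁ = −d_i1/d_o1 = -0.1468.
d_o2 = 16.1 − (24.08) = -7.980 cm (virtual object).
Lens 2: 1/d_i2 = 1/(23.7) − 1/(-7.980) = 0.1675, so d_i2 = 5.970 cm; m₂ = −d_i2/d_o2 = +0.7481.
m = m₁·m₂ = (-0.1468)(+0.7481) = -0.110.

m = -0.110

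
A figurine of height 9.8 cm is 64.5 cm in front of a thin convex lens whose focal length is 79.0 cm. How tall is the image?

1/d_i = 1/f − 1/d_o = 1/(79.00) − 1/(64.5) = -0.002846, so d_i = -351.4 cm.
m = −d_i/d_o = +5.448.
|h_i| = |m|·h_o = 5.448 × 9.8 = 53.4 cm. The image is virtual, upright and enlarged, on the same side as the object.

53.4 cm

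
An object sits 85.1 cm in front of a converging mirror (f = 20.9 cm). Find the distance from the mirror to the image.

Mirror equation: 1/s_i = 1/f − 1/s_o = 1/(20.90) − 1/(85.1) = 0.04785 − 0.01175 = 0.03610, so s_i = 27.7 cm.
The image is real, inverted and reduced, in front of the mirror.

27.7 cm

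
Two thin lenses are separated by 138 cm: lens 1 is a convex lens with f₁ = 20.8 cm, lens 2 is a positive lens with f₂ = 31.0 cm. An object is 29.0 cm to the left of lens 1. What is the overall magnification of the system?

Lens 1: 1/d_i1 = 1/(20.8) − 1/(29.0) = 0.01359, so d_i1 = 73.56 cm; m₁ = −d_i1/d_o1 = -2.537.
d_o2 = 138 − (73.56) = 64.44 cm.
Lens 2: 1/d_i2 = 1/(31.0) − 1/(64.44) = 0.01674, so d_i2 = 59.74 cm; m₂ = −d_i2/d_o2 = -0.9270.
m = m₁·m₂ = (-2.537)(-0.9270) = +2.35.

m = +2.35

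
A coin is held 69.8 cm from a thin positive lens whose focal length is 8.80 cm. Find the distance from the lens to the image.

Lens equation: 1/s_i = 1/f − 1/s_o = 1/(8.800) − 1/(69.8) = 0.1136 − 0.01433 = 0.09931, so s_i = 10.1 cm.
The image is real, inverted and reduced, on the far side of the lens.

10.1 cm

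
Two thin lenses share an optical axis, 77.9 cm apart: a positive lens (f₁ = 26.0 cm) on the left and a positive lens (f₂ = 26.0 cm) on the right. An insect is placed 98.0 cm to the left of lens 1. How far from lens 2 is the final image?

Lens 1: 1/d_i1 = 1/f₁ − 1/d_o1 = 1/(26.0) − 1/(98.0) = 0.02826, so d_i1 = 35.39 cm.
The intermediate image is 35.39 cm to the right of lens 1, which is 77.9 − (35.39) = 42.51 cm to the left of lens 2, so d_o2 = +42.51 cm.
Lens 2: 1/d_i2 = 1/f₂ − 1/d_o2 = 1/(26.0) − 1/(42.51) = 0.01494, so d_i2 = 66.9 cm.
The final image is real, 66.9 cm to the right of lens 2 (overall magnification ≈ 0.57).

66.9 cm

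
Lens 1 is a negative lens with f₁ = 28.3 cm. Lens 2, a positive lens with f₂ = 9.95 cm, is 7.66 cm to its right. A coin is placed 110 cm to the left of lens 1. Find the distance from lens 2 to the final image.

14.8 cm

Lens 1 is diverging, so f₁ = −28.3 cm.
Lens 1: 1/d_i1 = 1/f₁ − 1/d_o1 = 1/(-28.3) − 1/(110) = -0.04443, so d_i1 = -22.51 cm.
The intermediate image is 22.51 cm to the left of lens 1 (virtual), which is 7.66 − (-22.51) = 30.17 cm to the left of lens 2, so d_o2 = +30.17 cm.
Lens 2: 1/d_i2 = 1/f₂ − 1/d_o2 = 1/(9.95) − 1/(30.17) = 0.06736, so d_i2 = 14.8 cm.
The final image is real, 14.8 cm to the right of lens 2 (overall magnification ≈ -0.10).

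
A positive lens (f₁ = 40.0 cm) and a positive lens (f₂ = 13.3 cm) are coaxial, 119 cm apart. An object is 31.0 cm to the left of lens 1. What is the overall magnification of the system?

Lens 1: 1/d_i1 = 1/(40.0) − 1/(31.0) = -0.007258, so d_i1 = -137.8 cm; m₁ = −d_i1/d_o1 = +4.445.
d_o2 = 119 − (-137.8) = 256.8 cm.
Lens 2: 1/d_i2 = 1/(13.3) − 1/(256.8) = 0.07129, so d_i2 = 14.03 cm; m₂ = −d_i2/d_o2 = -0.05462.
m = m₁·m₂ = (+4.445)(-0.05462) = -0.243.

m = -0.243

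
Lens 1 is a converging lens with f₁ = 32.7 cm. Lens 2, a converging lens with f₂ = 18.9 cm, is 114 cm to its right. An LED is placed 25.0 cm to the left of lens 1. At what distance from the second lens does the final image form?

20.7 cm

Lens 1: 1/d_i1 = 1/f₁ − 1/d_o1 = 1/(32.7) − 1/(25.0) = -0.009419, so d_i1 = -106.2 cm.
The intermediate image is 106.2 cm to the left of lens 1 (virtual), which is 114 − (-106.2) = 220.2 cm to the left of lens 2, so d_o2 = +220.2 cm.
Lens 2: 1/d_i2 = 1/f₂ − 1/d_o2 = 1/(18.9) − 1/(220.2) = 0.04837, so d_i2 = 20.7 cm.
The final image is real, 20.7 cm to the right of lens 2 (overall magnification ≈ -0.40).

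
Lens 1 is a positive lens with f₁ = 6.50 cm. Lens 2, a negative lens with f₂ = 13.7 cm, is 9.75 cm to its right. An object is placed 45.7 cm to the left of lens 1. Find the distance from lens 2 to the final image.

Lens 1: 1/d_i1 = 1/f₁ − 1/d_o1 = 1/(6.50) − 1/(45.7) = 0.1320, so d_i1 = 7.578 cm.
The intermediate image is 7.578 cm to the right of lens 1, which is 9.75 − (7.578) = 2.172 cm to the left of lens 2, so d_o2 = +2.172 cm.
Lens 2 is diverging, so f₂ = −13.7 cm.
Lens 2: 1/d_i2 = 1/f₂ − 1/d_o2 = 1/(-13.7) − 1/(2.172) = -0.5334, so d_i2 = -1.87 cm.
The final image is virtual, 1.87 cm to the left of lens 2 (overall magnification ≈ -0.14).

1.87 cm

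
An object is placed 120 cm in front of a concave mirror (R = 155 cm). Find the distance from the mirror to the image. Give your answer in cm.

219 cm

f = R/2 = 155/2 = 77.50 cm.
Mirror equation: 1/d_i = 1/f − 1/d_o = 1/(77.50) − 1/(120) = 0.01290 − 0.008333 = 0.004570, so d_i = 219 cm.
The image is real, inverted and enlarged, in front of the mirror.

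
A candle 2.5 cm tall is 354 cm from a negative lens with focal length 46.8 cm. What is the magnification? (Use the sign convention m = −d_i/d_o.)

For a negative lens, f = -46.8 cm.
1/d_i = 1/f − 1/d_o = 1/(-46.80) − 1/(354) = -0.02419, so d_i = -41.34 cm.
m = −d_i/d_o = −(-41.34)/(354) = +0.117.
The image is virtual, upright and reduced, on the same side as the object.

m = +0.117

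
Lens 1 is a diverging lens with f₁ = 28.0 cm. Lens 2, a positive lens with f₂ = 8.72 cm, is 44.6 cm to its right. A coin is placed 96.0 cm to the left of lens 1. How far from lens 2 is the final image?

10.0 cm

Lens 1 is diverging, so f₁ = −28.0 cm.
Lens 1: 1/d_i1 = 1/f₁ − 1/d_o1 = 1/(-28.0) − 1/(96.0) = -0.04613, so d_i1 = -21.68 cm.
The intermediate image is 21.68 cm to the left of lens 1 (virtual), which is 44.6 − (-21.68) = 66.28 cm to the left of lens 2, so d_o2 = +66.28 cm.
Lens 2: 1/d_i2 = 1/f₂ − 1/d_o2 = 1/(8.72) − 1/(66.28) = 0.09959, so d_i2 = 10.0 cm.
The final image is real, 10.0 cm to the right of lens 2 (overall magnification ≈ -0.034).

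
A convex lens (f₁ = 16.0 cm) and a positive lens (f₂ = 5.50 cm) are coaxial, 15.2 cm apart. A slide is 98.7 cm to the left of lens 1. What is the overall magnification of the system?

Lens 1: 1/d_i1 = 1/(16.0) − 1/(98.7) = 0.05237, so d_i1 = 19.10 cm; m₁ = −d_i1/d_o1 = -0.1935.
d_o2 = 15.2 − (19.10) = -3.900 cm (virtual object).
Lens 2: 1/d_i2 = 1/(5.50) − 1/(-3.900) = 0.4382, so d_i2 = 2.282 cm; m₂ = −d_i2/d_o2 = +0.5851.
m = m₁·m₂ = (-0.1935)(+0.5851) = -0.113.

m = -0.113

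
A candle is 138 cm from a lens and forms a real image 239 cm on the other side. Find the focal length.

f = 87.5 cm (converging)

Real image ⇒ d_i = +239 cm.
1/f = 1/d_o + 1/d_i = 1/(138) + 1/(239) = 0.01143, so f = 87.5 cm.
Since f is positive, the lens is converging.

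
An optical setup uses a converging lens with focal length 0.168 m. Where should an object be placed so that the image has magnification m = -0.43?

m = −d_i/d_o ⇒ d_i = −m·d_o.
1/f = 1/d_o + 1/d_i = 1/d_o − 1/(m·d_o) = (1 − 1/m)/d_o, so d_o = f(1 − 1/m) = (0.1680)(1 − 1/(-0.43)) = 0.559 m.

0.559 m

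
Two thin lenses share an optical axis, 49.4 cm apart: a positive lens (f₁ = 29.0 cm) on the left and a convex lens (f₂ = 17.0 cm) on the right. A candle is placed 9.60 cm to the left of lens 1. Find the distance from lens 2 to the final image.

Lens 1: 1/d_i1 = 1/f₁ − 1/d_o1 = 1/(29.0) − 1/(9.60) = -0.06968, so d_i1 = -14.35 cm.
The intermediate image is 14.35 cm to the left of lens 1 (virtual), which is 49.4 − (-14.35) = 63.75 cm to the left of lens 2, so d_o2 = +63.75 cm.
Lens 2: 1/d_i2 = 1/f₂ − 1/d_o2 = 1/(17.0) − 1/(63.75) = 0.04314, so d_i2 = 23.2 cm.
The final image is real, 23.2 cm to the right of lens 2 (overall magnification ≈ -0.54).

23.2 cm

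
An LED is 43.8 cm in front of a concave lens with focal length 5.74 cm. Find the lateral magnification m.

For a concave lens, f = -5.74 cm.
1/d_i = 1/f − 1/d_o = 1/(-5.740) − 1/(43.8) = -0.1970, so d_i = -5.075 cm.
m = −d_i/d_o = −(-5.075)/(43.8) = +0.116.
The image is virtual, upright and reduced, on the same side as the object.

m = +0.116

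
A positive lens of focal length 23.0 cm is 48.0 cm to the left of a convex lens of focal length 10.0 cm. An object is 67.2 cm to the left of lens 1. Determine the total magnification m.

Lens 1: 1/d_i1 = 1/(23.0) − 1/(67.2) = 0.02860, so d_i1 = 34.97 cm; m₁ = −d_i1/d_o1 = -0.5204.
d_o2 = 48.0 − (34.97) = 13.03 cm.
Lens 2: 1/d_i2 = 1/(10.0) − 1/(13.03) = 0.02325, so d_i2 = 43.00 cm; m₂ = −d_i2/d_o2 = -3.300.
m = m₁·m₂ = (-0.5204)(-3.300) = +1.72.

m = +1.72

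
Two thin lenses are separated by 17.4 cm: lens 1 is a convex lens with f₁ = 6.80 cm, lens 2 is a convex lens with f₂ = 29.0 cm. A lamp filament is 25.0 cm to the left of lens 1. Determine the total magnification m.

m = -0.517

Lens 1: 1/d_i1 = 1/(6.80) − 1/(25.0) = 0.1071, so d_i1 = 9.341 cm; m₁ = −d_i1/d_o1 = -0.3736.
d_o2 = 17.4 − (9.341) = 8.059 cm.
Lens 2: 1/d_i2 = 1/(29.0) − 1/(8.059) = -0.08960, so d_i2 = -11.16 cm; m₂ = −d_i2/d_o2 = +1.385.
m = m₁·m₂ = (-0.3736)(+1.385) = -0.517.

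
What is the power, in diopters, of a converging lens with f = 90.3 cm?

P = +1.11 D

f = 90.3 cm = 0.903 m.
P = 1/f = 1/(0.903 m) = +1.11 D.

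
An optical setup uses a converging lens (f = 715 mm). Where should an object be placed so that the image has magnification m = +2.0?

358 mm

m = −d_i/d_o ⇒ d_i = −m·d_o.
1/f = 1/d_o + 1/d_i = 1/d_o − 1/(m·d_o) = (1 − 1/m)/d_o, so d_o = f(1 − 1/m) = (715.0)(1 − 1/(+2.0)) = 358 mm.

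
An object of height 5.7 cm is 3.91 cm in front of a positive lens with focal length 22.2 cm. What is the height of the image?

6.92 cm

1/d_i = 1/f − 1/d_o = 1/(22.20) − 1/(3.91) = -0.2107, so d_i = -4.746 cm.
m = −d_i/d_o = +1.214.
|h_i| = |m|·h_o = 1.214 × 5.7 = 6.92 cm. The image is virtual, upright and enlarged, on the same side as the object.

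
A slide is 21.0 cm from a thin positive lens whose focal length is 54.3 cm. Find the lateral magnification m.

m = +1.63

1/d_i = 1/f − 1/d_o = 1/(54.30) − 1/(21.0) = -0.02920, so d_i = -34.24 cm.
m = −d_i/d_o = −(-34.24)/(21.0) = +1.63.
The image is virtual, upright and enlarged, on the same side as the object.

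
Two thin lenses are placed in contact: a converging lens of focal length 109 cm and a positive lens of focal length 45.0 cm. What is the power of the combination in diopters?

P₁ = 1/f₁ = 1/(1.09 m) = +0.9174 D; P₂ = 1/f₂ = 1/(0.450 m) = +2.222 D.
For thin lenses in contact, P = P₁ + P₂ = (+0.9174) + (+2.222) = +3.14 D.

P = +3.14 D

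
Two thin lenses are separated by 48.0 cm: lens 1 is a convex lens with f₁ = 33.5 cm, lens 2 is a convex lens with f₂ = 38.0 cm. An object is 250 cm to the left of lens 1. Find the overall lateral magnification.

Lens 1: 1/d_i1 = 1/(33.5) − 1/(250) = 0.02585, so d_i1 = 38.68 cm; m₁ = −d_i1/d_o1 = -0.1547.
d_o2 = 48.0 − (38.68) = 9.320 cm.
Lens 2: 1/d_i2 = 1/(38.0) − 1/(9.320) = -0.08098, so d_i2 = -12.35 cm; m₂ = −d_i2/d_o2 = +1.325.
m = m₁·m₂ = (-0.1547)(+1.325) = -0.205.

m = -0.205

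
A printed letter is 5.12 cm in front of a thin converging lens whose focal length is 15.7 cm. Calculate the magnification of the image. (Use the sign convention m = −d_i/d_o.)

1/d_i = 1/f − 1/d_o = 1/(15.70) − 1/(5.12) = -0.1316, so d_i = -7.598 cm.
m = −d_i/d_o = −(-7.598)/(5.12) = +1.48.
The image is virtual, upright and enlarged, on the same side as the object.

m = +1.48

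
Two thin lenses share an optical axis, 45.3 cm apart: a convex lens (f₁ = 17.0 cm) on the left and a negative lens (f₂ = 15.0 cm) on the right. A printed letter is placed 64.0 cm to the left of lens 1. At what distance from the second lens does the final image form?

Lens 1: 1/d_i1 = 1/f₁ − 1/d_o1 = 1/(17.0) − 1/(64.0) = 0.04320, so d_i1 = 23.15 cm.
The intermediate image is 23.15 cm to the right of lens 1, which is 45.3 − (23.15) = 22.15 cm to the left of lens 2, so d_o2 = +22.15 cm.
Lens 2 is diverging, so f₂ = −15.0 cm.
Lens 2: 1/d_i2 = 1/f₂ − 1/d_o2 = 1/(-15.0) − 1/(22.15) = -0.1118, so d_i2 = -8.94 cm.
The final image is virtual, 8.94 cm to the left of lens 2 (overall magnification ≈ -0.15).

8.94 cm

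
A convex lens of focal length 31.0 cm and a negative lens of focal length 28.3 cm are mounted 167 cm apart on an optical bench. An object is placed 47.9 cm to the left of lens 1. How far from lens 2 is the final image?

20.8 cm

Lens 1: 1/d_i1 = 1/f₁ − 1/d_o1 = 1/(31.0) − 1/(47.9) = 0.01138, so d_i1 = 87.86 cm.
The intermediate image is 87.86 cm to the right of lens 1, which is 167 − (87.86) = 79.14 cm to the left of lens 2, so d_o2 = +79.14 cm.
Lens 2 is diverging, so f₂ = −28.3 cm.
Lens 2: 1/d_i2 = 1/f₂ − 1/d_o2 = 1/(-28.3) − 1/(79.14) = -0.04797, so d_i2 = -20.8 cm.
The final image is virtual, 20.8 cm to the left of lens 2 (overall magnification ≈ -0.48).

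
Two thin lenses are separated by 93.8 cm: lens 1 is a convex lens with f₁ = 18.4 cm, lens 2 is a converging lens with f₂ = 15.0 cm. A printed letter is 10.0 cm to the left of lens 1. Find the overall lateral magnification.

m = -0.326

Lens 1: 1/d_i1 = 1/(18.4) − 1/(10.0) = -0.04565, so d_i1 = -21.90 cm; m₁ = −d_i1/d_o1 = +2.190.
d_o2 = 93.8 − (-21.90) = 115.7 cm.
Lens 2: 1/d_i2 = 1/(15.0) − 1/(115.7) = 0.05802, so d_i2 = 17.23 cm; m₂ = −d_i2/d_o2 = -0.1490.
m = m₁·m₂ = (+2.190)(-0.1490) = -0.326.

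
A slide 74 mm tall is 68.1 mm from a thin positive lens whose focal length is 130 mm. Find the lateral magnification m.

m = +2.10

1/d_i = 1/f − 1/d_o = 1/(130.0) − 1/(68.1) = -0.006992, so d_i = -143.0 mm.
m = −d_i/d_o = −(-143.0)/(68.1) = +2.10.
The image is virtual, upright and enlarged, on the same side as the object.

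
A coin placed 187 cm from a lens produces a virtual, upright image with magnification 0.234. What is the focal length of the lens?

m = −d_i/d_o ⇒ d_i = −m·d_o = −(+0.234)·(187) = -43.76 cm.
1/f = 1/d_o + 1/d_i = 1/(187) + 1/(-43.76) = -0.01750, so f = -57.1 cm.
Since f is negative, the lens is diverging.

f = -57.1 cm (diverging)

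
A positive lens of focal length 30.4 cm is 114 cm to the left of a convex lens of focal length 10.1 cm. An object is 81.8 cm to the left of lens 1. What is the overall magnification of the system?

Lens 1: 1/d_i1 = 1/(30.4) − 1/(81.8) = 0.02067, so d_i1 = 48.38 cm; m₁ = −d_i1/d_o1 = -0.5914.
d_o2 = 114 − (48.38) = 65.62 cm.
Lens 2: 1/d_i2 = 1/(10.1) − 1/(65.62) = 0.08377, so d_i2 = 11.94 cm; m₂ = −d_i2/d_o2 = -0.1819.
m = m₁·m₂ = (-0.5914)(-0.1819) = +0.108.

m = +0.108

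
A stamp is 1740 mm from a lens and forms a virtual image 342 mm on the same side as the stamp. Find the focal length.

Virtual image ⇒ d_i = −342 mm.
1/f = 1/d_o + 1/d_i = 1/(1740) + 1/(-342) = -0.002349, so f = -426 mm.
Since f is negative, the lens is diverging.

f = -426 mm (diverging)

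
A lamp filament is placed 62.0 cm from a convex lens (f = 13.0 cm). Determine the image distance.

16.4 cm

Lens equation: 1/q = 1/f − 1/p = 1/(13.00) − 1/(62.0) = 0.07692 − 0.01613 = 0.06079, so q = 16.4 cm.
The image is real, inverted and reduced, on the far side of the lens.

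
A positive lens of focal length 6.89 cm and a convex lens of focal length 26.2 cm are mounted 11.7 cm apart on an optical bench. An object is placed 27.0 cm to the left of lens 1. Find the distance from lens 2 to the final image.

Lens 1: 1/d_i1 = 1/f₁ − 1/d_o1 = 1/(6.89) − 1/(27.0) = 0.1081, so d_i1 = 9.251 cm.
The intermediate image is 9.251 cm to the right of lens 1, which is 11.7 − (9.251) = 2.449 cm to the left of lens 2, so d_o2 = +2.449 cm.
Lens 2: 1/d_i2 = 1/f₂ − 1/d_o2 = 1/(26.2) − 1/(2.449) = -0.3702, so d_i2 = -2.70 cm.
The final image is virtual, 2.70 cm to the left of lens 2 (overall magnification ≈ -0.38).

2.70 cm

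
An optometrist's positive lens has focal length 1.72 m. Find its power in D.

P = +0.581 D

P = 1/f = 1/(1.72 m) = +0.581 D.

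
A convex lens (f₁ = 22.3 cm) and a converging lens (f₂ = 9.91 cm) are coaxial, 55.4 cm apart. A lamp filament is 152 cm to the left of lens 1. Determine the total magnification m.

m = +0.0880

Lens 1: 1/d_i1 = 1/(22.3) − 1/(152) = 0.03826, so d_i1 = 26.13 cm; m₁ = −d_i1/d_o1 = -0.1719.
d_o2 = 55.4 − (26.13) = 29.27 cm.
Lens 2: 1/d_i2 = 1/(9.91) − 1/(29.27) = 0.06674, so d_i2 = 14.98 cm; m₂ = −d_i2/d_o2 = -0.5119.
m = m₁·m₂ = (-0.1719)(-0.5119) = +0.0880.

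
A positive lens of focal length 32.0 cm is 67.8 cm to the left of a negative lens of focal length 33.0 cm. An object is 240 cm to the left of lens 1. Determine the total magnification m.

m = -0.0795

Lens 1: 1/d_i1 = 1/(32.0) − 1/(240) = 0.02708, so d_i1 = 36.92 cm; m₁ = −d_i1/d_o1 = -0.1538.
d_o2 = 67.8 − (36.92) = 30.88 cm.
f₂ = −33.0 cm (diverging).
Lens 2: 1/d_i2 = 1/(-33.0) − 1/(30.88) = -0.06269, so d_i2 = -15.95 cm; m₂ = −d_i2/d_o2 = +0.5166.
m = m₁·m₂ = (-0.1538)(+0.5166) = -0.0795.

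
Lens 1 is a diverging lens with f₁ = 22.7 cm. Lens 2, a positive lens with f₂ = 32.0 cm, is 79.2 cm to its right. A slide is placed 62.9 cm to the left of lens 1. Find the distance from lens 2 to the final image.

Lens 1 is diverging, so f₁ = −22.7 cm.
Lens 1: 1/d_i1 = 1/f₁ − 1/d_o1 = 1/(-22.7) − 1/(62.9) = -0.05995, so d_i1 = -16.68 cm.
The intermediate image is 16.68 cm to the left of lens 1 (virtual), which is 79.2 − (-16.68) = 95.88 cm to the left of lens 2, so d_o2 = +95.88 cm.
Lens 2: 1/d_i2 = 1/f₂ − 1/d_o2 = 1/(32.0) − 1/(95.88) = 0.02082, so d_i2 = 48.0 cm.
The final image is real, 48.0 cm to the right of lens 2 (overall magnification ≈ -0.13).

48.0 cm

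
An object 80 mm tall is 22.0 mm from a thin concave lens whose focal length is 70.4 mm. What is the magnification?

m = +0.762

For a concave lens, f = -70.4 mm.
1/d_i = 1/f − 1/d_o = 1/(-70.40) − 1/(22.0) = -0.05966, so d_i = -16.76 mm.
m = −d_i/d_o = −(-16.76)/(22.0) = +0.762.
The image is virtual, upright and reduced, on the same side as the object.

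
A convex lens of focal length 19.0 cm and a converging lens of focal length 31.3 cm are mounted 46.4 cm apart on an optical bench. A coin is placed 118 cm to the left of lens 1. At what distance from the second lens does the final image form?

98.5 cm

Lens 1: 1/d_i1 = 1/f₁ − 1/d_o1 = 1/(19.0) − 1/(118) = 0.04416, so d_i1 = 22.65 cm.
The intermediate image is 22.65 cm to the right of lens 1, which is 46.4 − (22.65) = 23.75 cm to the left of lens 2, so d_o2 = +23.75 cm.
Lens 2: 1/d_i2 = 1/f₂ − 1/d_o2 = 1/(31.3) − 1/(23.75) = -0.01016, so d_i2 = -98.5 cm.
The final image is virtual, 98.5 cm to the left of lens 2 (overall magnification ≈ -0.80).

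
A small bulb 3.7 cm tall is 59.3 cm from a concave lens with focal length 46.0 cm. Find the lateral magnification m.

For a concave lens, f = -46.0 cm.
1/d_i = 1/f − 1/d_o = 1/(-46.00) − 1/(59.3) = -0.03860, so d_i = -25.91 cm.
m = −d_i/d_o = −(-25.91)/(59.3) = +0.437.
The image is virtual, upright and reduced, on the same side as the object.

m = +0.437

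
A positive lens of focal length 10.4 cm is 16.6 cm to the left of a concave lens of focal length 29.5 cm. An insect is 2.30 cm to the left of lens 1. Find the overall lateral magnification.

m = +0.772

Lens 1: 1/d_i1 = 1/(10.4) − 1/(2.30) = -0.3386, so d_i1 = -2.953 cm; m₁ = −d_i1/d_o1 = +1.284.
d_o2 = 16.6 − (-2.953) = 19.55 cm.
f₂ = −29.5 cm (diverging).
Lens 2: 1/d_i2 = 1/(-29.5) − 1/(19.55) = -0.08505, so d_i2 = -11.76 cm; m₂ = −d_i2/d_o2 = +0.6014.
m = m₁·m₂ = (+1.284)(+0.6014) = +0.772.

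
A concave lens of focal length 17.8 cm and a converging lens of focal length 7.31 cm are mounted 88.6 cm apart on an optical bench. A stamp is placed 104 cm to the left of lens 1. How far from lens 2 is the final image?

7.86 cm

Lens 1 is diverging, so f₁ = −17.8 cm.
Lens 1: 1/d_i1 = 1/f₁ − 1/d_o1 = 1/(-17.8) − 1/(104) = -0.06580, so d_i1 = -15.20 cm.
The intermediate image is 15.20 cm to the left of lens 1 (virtual), which is 88.6 − (-15.20) = 103.8 cm to the left of lens 2, so d_o2 = +103.8 cm.
Lens 2: 1/d_i2 = 1/f₂ − 1/d_o2 = 1/(7.31) − 1/(103.8) = 0.1272, so d_i2 = 7.86 cm.
The final image is real, 7.86 cm to the right of lens 2 (overall magnification ≈ -0.011).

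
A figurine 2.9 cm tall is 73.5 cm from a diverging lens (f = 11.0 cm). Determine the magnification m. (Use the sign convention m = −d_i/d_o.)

For a diverging lens, f = -11.0 cm.
1/d_i = 1/f − 1/d_o = 1/(-11.00) − 1/(73.5) = -0.1045, so d_i = -9.568 cm.
m = −d_i/d_o = −(-9.568)/(73.5) = +0.130.
The image is virtual, upright and reduced, on the same side as the object.

m = +0.130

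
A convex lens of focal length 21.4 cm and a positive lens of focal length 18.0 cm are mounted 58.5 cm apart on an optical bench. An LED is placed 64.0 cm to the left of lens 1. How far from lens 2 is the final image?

Lens 1: 1/d_i1 = 1/f₁ − 1/d_o1 = 1/(21.4) − 1/(64.0) = 0.03110, so d_i1 = 32.15 cm.
The intermediate image is 32.15 cm to the right of lens 1, which is 58.5 − (32.15) = 26.35 cm to the left of lens 2, so d_o2 = +26.35 cm.
Lens 2: 1/d_i2 = 1/f₂ − 1/d_o2 = 1/(18.0) − 1/(26.35) = 0.01760, so d_i2 = 56.8 cm.
The final image is real, 56.8 cm to the right of lens 2 (overall magnification ≈ 1.1).

56.8 cm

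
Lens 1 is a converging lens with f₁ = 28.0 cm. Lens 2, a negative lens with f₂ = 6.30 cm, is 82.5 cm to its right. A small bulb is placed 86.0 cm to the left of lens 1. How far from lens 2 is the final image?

5.46 cm

Lens 1: 1/d_i1 = 1/f₁ − 1/d_o1 = 1/(28.0) − 1/(86.0) = 0.02409, so d_i1 = 41.52 cm.
The intermediate image is 41.52 cm to the right of lens 1, which is 82.5 − (41.52) = 40.98 cm to the left of lens 2, so d_o2 = +40.98 cm.
Lens 2 is diverging, so f₂ = −6.30 cm.
Lens 2: 1/d_i2 = 1/f₂ − 1/d_o2 = 1/(-6.30) − 1/(40.98) = -0.1831, so d_i2 = -5.46 cm.
The final image is virtual, 5.46 cm to the left of lens 2 (overall magnification ≈ -0.064).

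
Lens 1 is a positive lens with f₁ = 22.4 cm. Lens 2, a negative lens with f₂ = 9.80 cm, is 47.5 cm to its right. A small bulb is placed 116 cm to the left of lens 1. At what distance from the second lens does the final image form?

Lens 1: 1/d_i1 = 1/f₁ − 1/d_o1 = 1/(22.4) − 1/(116) = 0.03602, so d_i1 = 27.76 cm.
The intermediate image is 27.76 cm to the right of lens 1, which is 47.5 − (27.76) = 19.74 cm to the left of lens 2, so d_o2 = +19.74 cm.
Lens 2 is diverging, so f₂ = −9.80 cm.
Lens 2: 1/d_i2 = 1/f₂ − 1/d_o2 = 1/(-9.80) − 1/(19.74) = -0.1527, so d_i2 = -6.55 cm.
The final image is virtual, 6.55 cm to the left of lens 2 (overall magnification ≈ -0.079).

6.55 cm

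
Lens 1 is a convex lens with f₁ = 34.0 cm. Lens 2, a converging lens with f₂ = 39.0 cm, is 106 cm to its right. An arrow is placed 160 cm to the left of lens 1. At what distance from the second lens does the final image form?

103 cm

Lens 1: 1/d_i1 = 1/f₁ − 1/d_o1 = 1/(34.0) − 1/(160) = 0.02316, so d_i1 = 43.17 cm.
The intermediate image is 43.17 cm to the right of lens 1, which is 106 − (43.17) = 62.83 cm to the left of lens 2, so d_o2 = +62.83 cm.
Lens 2: 1/d_i2 = 1/f₂ − 1/d_o2 = 1/(39.0) − 1/(62.83) = 0.009725, so d_i2 = 103 cm.
The final image is real, 103 cm to the right of lens 2 (overall magnification ≈ 0.44).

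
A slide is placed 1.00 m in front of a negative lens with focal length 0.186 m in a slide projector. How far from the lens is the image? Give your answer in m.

0.157 m

For a negative lens, f = -0.186 m.
Thin-lens equation: 1/s_i = 1/f − 1/s_o = 1/(-0.1860) − 1/(1.00) = -5.376 − 1.000 = -6.376, so s_i = -0.157 m.
The image is virtual, upright and reduced, on the same side as the object.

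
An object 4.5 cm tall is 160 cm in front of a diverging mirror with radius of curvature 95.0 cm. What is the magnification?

f = R/2 = 95.0/2 = 47.50 cm; for a diverging mirror, f = -47.50 cm.
1/d_i = 1/f − 1/d_o = 1/(-47.50) − 1/(160) = -0.02730, so d_i = -36.63 cm.
m = −d_i/d_o = −(-36.63)/(160) = +0.229.
The image is virtual, upright and reduced, behind the mirror.

m = +0.229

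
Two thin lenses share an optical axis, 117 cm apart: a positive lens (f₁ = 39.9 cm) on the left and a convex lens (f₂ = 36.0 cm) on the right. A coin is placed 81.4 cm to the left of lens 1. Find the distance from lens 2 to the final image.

Lens 1: 1/d_i1 = 1/f₁ − 1/d_o1 = 1/(39.9) − 1/(81.4) = 0.01278, so d_i1 = 78.26 cm.
The intermediate image is 78.26 cm to the right of lens 1, which is 117 − (78.26) = 38.74 cm to the left of lens 2, so d_o2 = +38.74 cm.
Lens 2: 1/d_i2 = 1/f₂ − 1/d_o2 = 1/(36.0) − 1/(38.74) = 0.001965, so d_i2 = 509 cm.
The final image is real, 509 cm to the right of lens 2 (overall magnification ≈ 13).

509 cm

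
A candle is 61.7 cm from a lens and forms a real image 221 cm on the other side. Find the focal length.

Real image ⇒ d_i = +221 cm.
1/f = 1/d_o + 1/d_i = 1/(61.7) + 1/(221) = 0.02073, so f = 48.2 cm.
Since f is positive, the lens is converging.

f = 48.2 cm (converging)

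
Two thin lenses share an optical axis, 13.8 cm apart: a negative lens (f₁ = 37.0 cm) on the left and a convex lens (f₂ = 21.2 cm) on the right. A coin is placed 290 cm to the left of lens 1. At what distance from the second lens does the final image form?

38.9 cm

Lens 1 is diverging, so f₁ = −37.0 cm.
Lens 1: 1/d_i1 = 1/f₁ − 1/d_o1 = 1/(-37.0) − 1/(290) = -0.03048, so d_i1 = -32.81 cm.
The intermediate image is 32.81 cm to the left of lens 1 (virtual), which is 13.8 − (-32.81) = 46.61 cm to the left of lens 2, so d_o2 = +46.61 cm.
Lens 2: 1/d_i2 = 1/f₂ − 1/d_o2 = 1/(21.2) − 1/(46.61) = 0.02572, so d_i2 = 38.9 cm.
The final image is real, 38.9 cm to the right of lens 2 (overall magnification ≈ -0.094).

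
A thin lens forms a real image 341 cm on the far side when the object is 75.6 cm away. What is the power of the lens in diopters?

P = +1.62 D

d_i = +341 cm.
1/f = 1/d_o + 1/d_i = 1/(75.6) + 1/(341) = 0.01616 cm⁻¹.
f = 61.88 cm = 0.6188 m, so P = 1/f = +1.62 D.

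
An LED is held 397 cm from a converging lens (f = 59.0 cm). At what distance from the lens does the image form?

Thin-lens equation: 1/s_i = 1/f − 1/s_o = 1/(59.00) − 1/(397) = 0.01695 − 0.002519 = 0.01443, so s_i = 69.3 cm.
The image is real, inverted and reduced, on the far side of the lens.

69.3 cm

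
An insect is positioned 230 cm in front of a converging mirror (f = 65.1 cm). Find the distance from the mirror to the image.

Mirror equation: 1/d_i = 1/f − 1/d_o = 1/(65.10) − 1/(230) = 0.01536 − 0.004348 = 0.01101, so d_i = 90.8 cm.
The image is real, inverted and reduced, in front of the mirror.

90.8 cm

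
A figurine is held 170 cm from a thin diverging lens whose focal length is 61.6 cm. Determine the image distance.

45.2 cm

For a diverging lens, f = -61.6 cm.
Lens equation: 1/q = 1/f − 1/p = 1/(-61.60) − 1/(170) = -0.01623 − 0.005882 = -0.02212, so q = -45.2 cm.
The image is virtual, upright and reduced, on the same side as the object.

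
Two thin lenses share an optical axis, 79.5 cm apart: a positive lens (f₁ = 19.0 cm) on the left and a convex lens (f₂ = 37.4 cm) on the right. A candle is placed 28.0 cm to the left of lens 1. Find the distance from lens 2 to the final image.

Lens 1: 1/d_i1 = 1/f₁ − 1/d_o1 = 1/(19.0) − 1/(28.0) = 0.01692, so d_i1 = 59.11 cm.
The intermediate image is 59.11 cm to the right of lens 1, which is 79.5 − (59.11) = 20.39 cm to the left of lens 2, so d_o2 = +20.39 cm.
Lens 2: 1/d_i2 = 1/f₂ − 1/d_o2 = 1/(37.4) − 1/(20.39) = -0.02231, so d_i2 = -44.8 cm.
The final image is virtual, 44.8 cm to the left of lens 2 (overall magnification ≈ -4.6).

44.8 cm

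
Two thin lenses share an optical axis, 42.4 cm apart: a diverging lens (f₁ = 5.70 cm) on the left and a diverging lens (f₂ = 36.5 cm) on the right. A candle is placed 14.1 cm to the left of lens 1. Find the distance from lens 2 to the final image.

20.4 cm

Lens 1 is diverging, so f₁ = −5.70 cm.
Lens 1: 1/d_i1 = 1/f₁ − 1/d_o1 = 1/(-5.70) − 1/(14.1) = -0.2464, so d_i1 = -4.059 cm.
The intermediate image is 4.059 cm to the left of lens 1 (virtual), which is 42.4 − (-4.059) = 46.46 cm to the left of lens 2, so d_o2 = +46.46 cm.
Lens 2 is diverging, so f₂ = −36.5 cm.
Lens 2: 1/d_i2 = 1/f₂ − 1/d_o2 = 1/(-36.5) − 1/(46.46) = -0.04892, so d_i2 = -20.4 cm.
The final image is virtual, 20.4 cm to the left of lens 2 (overall magnification ≈ 0.13).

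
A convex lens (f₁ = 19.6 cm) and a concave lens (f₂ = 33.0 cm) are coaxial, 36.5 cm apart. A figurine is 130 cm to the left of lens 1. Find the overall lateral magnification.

Lens 1: 1/d_i1 = 1/(19.6) − 1/(130) = 0.04333, so d_i1 = 23.08 cm; m₁ = −d_i1/d_o1 = -0.1775.
d_o2 = 36.5 − (23.08) = 13.42 cm.
f₂ = −33.0 cm (diverging).
Lens 2: 1/d_i2 = 1/(-33.0) − 1/(13.42) = -0.1048, so d_i2 = -9.540 cm; m₂ = −d_i2/d_o2 = +0.7109.
m = m₁·m₂ = (-0.1775)(+0.7109) = -0.126.

m = -0.126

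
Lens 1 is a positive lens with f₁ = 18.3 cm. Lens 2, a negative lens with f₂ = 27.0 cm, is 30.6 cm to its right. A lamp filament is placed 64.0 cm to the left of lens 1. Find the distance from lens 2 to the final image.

Lens 1: 1/d_i1 = 1/f₁ − 1/d_o1 = 1/(18.3) − 1/(64.0) = 0.03902, so d_i1 = 25.63 cm.
The intermediate image is 25.63 cm to the right of lens 1, which is 30.6 − (25.63) = 4.970 cm to the left of lens 2, so d_o2 = +4.970 cm.
Lens 2 is diverging, so f₂ = −27.0 cm.
Lens 2: 1/d_i2 = 1/f₂ − 1/d_o2 = 1/(-27.0) − 1/(4.970) = -0.2382, so d_i2 = -4.20 cm.
The final image is virtual, 4.20 cm to the left of lens 2 (overall magnification ≈ -0.34).

4.20 cm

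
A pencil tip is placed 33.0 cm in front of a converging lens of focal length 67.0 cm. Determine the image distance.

65.0 cm

Lens equation: 1/s_i = 1/f − 1/s_o = 1/(67.00) − 1/(33.0) = 0.01493 − 0.03030 = -0.01538, so s_i = -65.0 cm.
The image is virtual, upright and enlarged, on the same side as the object.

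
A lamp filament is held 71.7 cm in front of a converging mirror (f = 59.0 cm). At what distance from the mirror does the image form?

333 cm

Mirror equation: 1/d_i = 1/f − 1/d_o = 1/(59.00) − 1/(71.7) = 0.01695 − 0.01395 = 0.003002, so d_i = 333 cm.
The image is real, inverted and enlarged, in front of the mirror.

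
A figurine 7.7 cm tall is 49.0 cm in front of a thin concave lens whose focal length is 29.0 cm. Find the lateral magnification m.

For a concave lens, f = -29.0 cm.
1/d_i = 1/f − 1/d_o = 1/(-29.00) − 1/(49.0) = -0.05489, so d_i = -18.22 cm.
m = −d_i/d_o = −(-18.22)/(49.0) = +0.372.
The image is virtual, upright and reduced, on the same side as the object.

m = +0.372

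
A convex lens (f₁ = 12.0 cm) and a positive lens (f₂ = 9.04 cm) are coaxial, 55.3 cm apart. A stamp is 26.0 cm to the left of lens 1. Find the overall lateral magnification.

Lens 1: 1/d_i1 = 1/(12.0) − 1/(26.0) = 0.04487, so d_i1 = 22.29 cm; m₁ = −d_i1/d_o1 = -0.8573.
d_o2 = 55.3 − (22.29) = 33.01 cm.
Lens 2: 1/d_i2 = 1/(9.04) − 1/(33.01) = 0.08033, so d_i2 = 12.45 cm; m₂ = −d_i2/d_o2 = -0.3771.
m = m₁·m₂ = (-0.8573)(-0.3771) = +0.323.

m = +0.323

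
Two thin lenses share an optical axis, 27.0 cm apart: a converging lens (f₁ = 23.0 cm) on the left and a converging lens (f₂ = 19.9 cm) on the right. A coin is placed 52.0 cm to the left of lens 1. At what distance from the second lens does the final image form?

8.30 cm

Lens 1: 1/d_i1 = 1/f₁ − 1/d_o1 = 1/(23.0) − 1/(52.0) = 0.02425, so d_i1 = 41.24 cm.
The intermediate image is 41.24 cm to the right of lens 1, which lies 14.24 cm to the right of lens 2 — a virtual object — so d_o2 = −14.24 cm.
Lens 2: 1/d_i2 = 1/f₂ − 1/d_o2 = 1/(19.9) − 1/(-14.24) = 0.1205, so d_i2 = 8.30 cm.
The final image is real, 8.30 cm to the right of lens 2 (overall magnification ≈ -0.46).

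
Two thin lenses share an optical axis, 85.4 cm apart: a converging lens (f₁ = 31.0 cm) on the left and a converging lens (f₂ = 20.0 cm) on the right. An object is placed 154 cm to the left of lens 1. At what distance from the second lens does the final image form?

35.0 cm

Lens 1: 1/d_i1 = 1/f₁ − 1/d_o1 = 1/(31.0) − 1/(154) = 0.02576, so d_i1 = 38.81 cm.
The intermediate image is 38.81 cm to the right of lens 1, which is 85.4 − (38.81) = 46.59 cm to the left of lens 2, so d_o2 = +46.59 cm.
Lens 2: 1/d_i2 = 1/f₂ − 1/d_o2 = 1/(20.0) − 1/(46.59) = 0.02854, so d_i2 = 35.0 cm.
The final image is real, 35.0 cm to the right of lens 2 (overall magnification ≈ 0.19).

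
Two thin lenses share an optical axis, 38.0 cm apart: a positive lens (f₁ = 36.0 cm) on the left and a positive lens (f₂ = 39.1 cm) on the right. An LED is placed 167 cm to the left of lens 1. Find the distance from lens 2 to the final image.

6.57 cm

Lens 1: 1/d_i1 = 1/f₁ − 1/d_o1 = 1/(36.0) − 1/(167) = 0.02179, so d_i1 = 45.89 cm.
The intermediate image is 45.89 cm to the right of lens 1, which lies 7.890 cm to the right of lens 2 — a virtual object — so d_o2 = −7.890 cm.
Lens 2: 1/d_i2 = 1/f₂ − 1/d_o2 = 1/(39.1) − 1/(-7.890) = 0.1523, so d_i2 = 6.57 cm.
The final image is real, 6.57 cm to the right of lens 2 (overall magnification ≈ -0.23).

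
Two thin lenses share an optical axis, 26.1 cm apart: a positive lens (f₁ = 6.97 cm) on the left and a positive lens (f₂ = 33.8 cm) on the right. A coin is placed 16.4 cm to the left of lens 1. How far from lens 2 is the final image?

23.8 cm

Lens 1: 1/d_i1 = 1/f₁ − 1/d_o1 = 1/(6.97) − 1/(16.4) = 0.08250, so d_i1 = 12.12 cm.
The intermediate image is 12.12 cm to the right of lens 1, which is 26.1 − (12.12) = 13.98 cm to the left of lens 2, so d_o2 = +13.98 cm.
Lens 2: 1/d_i2 = 1/f₂ − 1/d_o2 = 1/(33.8) − 1/(13.98) = -0.04194, so d_i2 = -23.8 cm.
The final image is virtual, 23.8 cm to the left of lens 2 (overall magnification ≈ -1.3).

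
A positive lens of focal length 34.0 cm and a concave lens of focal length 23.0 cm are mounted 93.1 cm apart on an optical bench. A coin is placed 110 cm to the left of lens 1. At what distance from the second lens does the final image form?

Lens 1: 1/d_i1 = 1/f₁ − 1/d_o1 = 1/(34.0) − 1/(110) = 0.02032, so d_i1 = 49.21 cm.
The intermediate image is 49.21 cm to the right of lens 1, which is 93.1 − (49.21) = 43.89 cm to the left of lens 2, so d_o2 = +43.89 cm.
Lens 2 is diverging, so f₂ = −23.0 cm.
Lens 2: 1/d_i2 = 1/f₂ − 1/d_o2 = 1/(-23.0) − 1/(43.89) = -0.06626, so d_i2 = -15.1 cm.
The final image is virtual, 15.1 cm to the left of lens 2 (overall magnification ≈ -0.15).

15.1 cm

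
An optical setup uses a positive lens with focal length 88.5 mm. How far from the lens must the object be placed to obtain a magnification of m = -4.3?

109 mm

m = −d_i/d_o ⇒ d_i = −m·d_o.
1/f = 1/d_o + 1/d_i = 1/d_o − 1/(m·d_o) = (1 − 1/m)/d_o, so d_o = f(1 − 1/m) = (88.50)(1 − 1/(-4.3)) = 109 mm.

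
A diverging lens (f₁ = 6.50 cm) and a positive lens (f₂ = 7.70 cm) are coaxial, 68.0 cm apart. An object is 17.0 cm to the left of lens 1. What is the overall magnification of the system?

m = -0.0328

f₁ = −6.50 cm (diverging).
Lens 1: 1/d_i1 = 1/(-6.50) − 1/(17.0) = -0.2127, so d_i1 = -4.702 cm; m₁ = −d_i1/d_o1 = +0.2766.
d_o2 = 68.0 − (-4.702) = 72.70 cm.
Lens 2: 1/d_i2 = 1/(7.70) − 1/(72.70) = 0.1161, so d_i2 = 8.612 cm; m₂ = −d_i2/d_o2 = -0.1185.
m = m₁·m₂ = (+0.2766)(-0.1185) = -0.0328.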